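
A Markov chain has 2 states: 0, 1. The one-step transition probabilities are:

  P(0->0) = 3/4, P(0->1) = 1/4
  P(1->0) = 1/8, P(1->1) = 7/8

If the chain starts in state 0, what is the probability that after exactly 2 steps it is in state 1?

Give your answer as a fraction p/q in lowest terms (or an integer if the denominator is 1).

Computing P^2 by repeated multiplication:
P^1 =
  0: [3/4, 1/4]
  1: [1/8, 7/8]
P^2 =
  0: [19/32, 13/32]
  1: [13/64, 51/64]

(P^2)[0 -> 1] = 13/32

Answer: 13/32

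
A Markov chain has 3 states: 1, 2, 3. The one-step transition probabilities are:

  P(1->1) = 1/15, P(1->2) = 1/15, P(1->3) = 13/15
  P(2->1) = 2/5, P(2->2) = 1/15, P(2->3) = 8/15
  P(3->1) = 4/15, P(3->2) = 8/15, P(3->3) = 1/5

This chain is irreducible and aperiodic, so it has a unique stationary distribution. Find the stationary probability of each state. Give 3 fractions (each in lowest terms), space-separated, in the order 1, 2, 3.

Answer: 52/205 58/205 19/41

Derivation:
The stationary distribution satisfies pi = pi * P, i.e.:
  pi_1 = 1/15*pi_1 + 2/5*pi_2 + 4/15*pi_3
  pi_2 = 1/15*pi_1 + 1/15*pi_2 + 8/15*pi_3
  pi_3 = 13/15*pi_1 + 8/15*pi_2 + 1/5*pi_3
with normalization: pi_1 + pi_2 + pi_3 = 1.

Using the first 2 balance equations plus normalization, the linear system A*pi = b is:
  [-14/15, 2/5, 4/15] . pi = 0
  [1/15, -14/15, 8/15] . pi = 0
  [1, 1, 1] . pi = 1

Solving yields:
  pi_1 = 52/205
  pi_2 = 58/205
  pi_3 = 19/41

Verification (pi * P):
  52/205*1/15 + 58/205*2/5 + 19/41*4/15 = 52/205 = pi_1  (ok)
  52/205*1/15 + 58/205*1/15 + 19/41*8/15 = 58/205 = pi_2  (ok)
  52/205*13/15 + 58/205*8/15 + 19/41*1/5 = 19/41 = pi_3  (ok)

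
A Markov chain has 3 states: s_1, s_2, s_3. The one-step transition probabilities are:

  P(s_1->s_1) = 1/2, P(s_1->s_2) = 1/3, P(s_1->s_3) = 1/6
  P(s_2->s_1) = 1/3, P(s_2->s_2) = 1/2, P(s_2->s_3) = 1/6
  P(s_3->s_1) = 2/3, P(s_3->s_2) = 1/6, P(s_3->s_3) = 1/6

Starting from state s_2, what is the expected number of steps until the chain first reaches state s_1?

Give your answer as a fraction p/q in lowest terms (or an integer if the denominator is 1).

Let h_i = expected steps to first reach s_1 from state i.
Boundary: h_s_1 = 0.
First-step equations for the other states:
  h_s_2 = 1 + 1/3*h_s_1 + 1/2*h_s_2 + 1/6*h_s_3
  h_s_3 = 1 + 2/3*h_s_1 + 1/6*h_s_2 + 1/6*h_s_3

Substituting h_s_1 = 0 and rearranging gives the linear system (I - Q) h = 1:
  [1/2, -1/6] . (h_s_2, h_s_3) = 1
  [-1/6, 5/6] . (h_s_2, h_s_3) = 1

Solving yields:
  h_s_2 = 18/7
  h_s_3 = 12/7

Starting state is s_2, so the expected hitting time is h_s_2 = 18/7.

Answer: 18/7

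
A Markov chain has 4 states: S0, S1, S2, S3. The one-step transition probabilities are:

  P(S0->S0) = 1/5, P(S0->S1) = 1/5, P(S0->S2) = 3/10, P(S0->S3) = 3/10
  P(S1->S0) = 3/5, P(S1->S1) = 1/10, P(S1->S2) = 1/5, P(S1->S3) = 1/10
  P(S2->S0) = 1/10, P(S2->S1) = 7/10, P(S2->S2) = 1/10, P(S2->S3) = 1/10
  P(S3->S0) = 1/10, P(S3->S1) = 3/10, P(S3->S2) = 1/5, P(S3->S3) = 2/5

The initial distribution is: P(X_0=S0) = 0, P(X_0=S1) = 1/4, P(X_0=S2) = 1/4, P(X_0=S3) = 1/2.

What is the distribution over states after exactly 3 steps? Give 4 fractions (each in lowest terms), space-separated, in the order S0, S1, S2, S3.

Answer: 537/2000 1187/4000 837/4000 451/2000

Derivation:
Propagating the distribution step by step (d_{t+1} = d_t * P):
d_0 = (S0=0, S1=1/4, S2=1/4, S3=1/2)
  d_1[S0] = 0*1/5 + 1/4*3/5 + 1/4*1/10 + 1/2*1/10 = 9/40
  d_1[S1] = 0*1/5 + 1/4*1/10 + 1/4*7/10 + 1/2*3/10 = 7/20
  d_1[S2] = 0*3/10 + 1/4*1/5 + 1/4*1/10 + 1/2*1/5 = 7/40
  d_1[S3] = 0*3/10 + 1/4*1/10 + 1/4*1/10 + 1/2*2/5 = 1/4
d_1 = (S0=9/40, S1=7/20, S2=7/40, S3=1/4)
  d_2[S0] = 9/40*1/5 + 7/20*3/5 + 7/40*1/10 + 1/4*1/10 = 119/400
  d_2[S1] = 9/40*1/5 + 7/20*1/10 + 7/40*7/10 + 1/4*3/10 = 111/400
  d_2[S2] = 9/40*3/10 + 7/20*1/5 + 7/40*1/10 + 1/4*1/5 = 41/200
  d_2[S3] = 9/40*3/10 + 7/20*1/10 + 7/40*1/10 + 1/4*2/5 = 11/50
d_2 = (S0=119/400, S1=111/400, S2=41/200, S3=11/50)
  d_3[S0] = 119/400*1/5 + 111/400*3/5 + 41/200*1/10 + 11/50*1/10 = 537/2000
  d_3[S1] = 119/400*1/5 + 111/400*1/10 + 41/200*7/10 + 11/50*3/10 = 1187/4000
  d_3[S2] = 119/400*3/10 + 111/400*1/5 + 41/200*1/10 + 11/50*1/5 = 837/4000
  d_3[S3] = 119/400*3/10 + 111/400*1/10 + 41/200*1/10 + 11/50*2/5 = 451/2000
d_3 = (S0=537/2000, S1=1187/4000, S2=837/4000, S3=451/2000)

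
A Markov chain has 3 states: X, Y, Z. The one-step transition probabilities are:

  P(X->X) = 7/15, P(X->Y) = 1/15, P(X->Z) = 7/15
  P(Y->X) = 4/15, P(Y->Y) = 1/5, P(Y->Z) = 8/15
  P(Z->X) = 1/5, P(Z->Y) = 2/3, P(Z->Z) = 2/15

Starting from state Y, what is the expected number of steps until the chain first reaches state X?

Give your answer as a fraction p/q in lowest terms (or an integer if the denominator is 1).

Let h_i = expected steps to first reach X from state i.
Boundary: h_X = 0.
First-step equations for the other states:
  h_Y = 1 + 4/15*h_X + 1/5*h_Y + 8/15*h_Z
  h_Z = 1 + 1/5*h_X + 2/3*h_Y + 2/15*h_Z

Substituting h_X = 0 and rearranging gives the linear system (I - Q) h = 1:
  [4/5, -8/15] . (h_Y, h_Z) = 1
  [-2/3, 13/15] . (h_Y, h_Z) = 1

Solving yields:
  h_Y = 315/76
  h_Z = 165/38

Starting state is Y, so the expected hitting time is h_Y = 315/76.

Answer: 315/76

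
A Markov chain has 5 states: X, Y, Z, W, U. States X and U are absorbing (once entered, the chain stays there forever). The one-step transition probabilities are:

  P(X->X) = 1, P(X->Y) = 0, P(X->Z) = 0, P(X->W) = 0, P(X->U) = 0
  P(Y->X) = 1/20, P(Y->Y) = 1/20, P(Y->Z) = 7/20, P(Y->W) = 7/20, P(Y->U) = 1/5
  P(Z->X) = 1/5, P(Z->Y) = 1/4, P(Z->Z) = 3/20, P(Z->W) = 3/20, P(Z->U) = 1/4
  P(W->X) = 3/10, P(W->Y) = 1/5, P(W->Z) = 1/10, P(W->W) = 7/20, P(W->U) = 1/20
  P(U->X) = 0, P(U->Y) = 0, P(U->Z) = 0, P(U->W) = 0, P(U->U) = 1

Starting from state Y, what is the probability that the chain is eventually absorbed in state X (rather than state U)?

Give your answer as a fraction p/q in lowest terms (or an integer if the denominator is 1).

Let a_i = P(absorbed in X | start in state i).
Boundary conditions: a_X = 1, a_U = 0.
For each transient state i, a_i = sum_j P(i->j) * a_j:
  a_Y = 1/20*a_X + 1/20*a_Y + 7/20*a_Z + 7/20*a_W + 1/5*a_U
  a_Z = 1/5*a_X + 1/4*a_Y + 3/20*a_Z + 3/20*a_W + 1/4*a_U
  a_W = 3/10*a_X + 1/5*a_Y + 1/10*a_Z + 7/20*a_W + 1/20*a_U

Substituting a_X = 1 and a_U = 0, rearrange to (I - Q) a = r where r[i] = P(i -> X):
  [19/20, -7/20, -7/20] . (a_Y, a_Z, a_W) = 1/20
  [-1/4, 17/20, -3/20] . (a_Y, a_Z, a_W) = 1/5
  [-1/5, -1/10, 13/20] . (a_Y, a_Z, a_W) = 3/10

Solving yields:
  a_Y = 59/120
  a_Z = 301/600
  a_W = 69/100

Starting state is Y, so the absorption probability is a_Y = 59/120.

Answer: 59/120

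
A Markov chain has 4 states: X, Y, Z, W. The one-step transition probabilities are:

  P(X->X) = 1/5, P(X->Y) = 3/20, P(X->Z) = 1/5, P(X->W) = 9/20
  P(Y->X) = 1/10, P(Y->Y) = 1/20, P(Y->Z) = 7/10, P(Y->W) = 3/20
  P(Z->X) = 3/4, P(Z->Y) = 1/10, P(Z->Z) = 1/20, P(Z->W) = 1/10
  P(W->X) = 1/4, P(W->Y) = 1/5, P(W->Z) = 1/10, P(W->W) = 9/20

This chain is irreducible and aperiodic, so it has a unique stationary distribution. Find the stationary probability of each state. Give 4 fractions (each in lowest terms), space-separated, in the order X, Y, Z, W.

Answer: 3235/10232 1455/10232 1057/5116 857/2558

Derivation:
The stationary distribution satisfies pi = pi * P, i.e.:
  pi_X = 1/5*pi_X + 1/10*pi_Y + 3/4*pi_Z + 1/4*pi_W
  pi_Y = 3/20*pi_X + 1/20*pi_Y + 1/10*pi_Z + 1/5*pi_W
  pi_Z = 1/5*pi_X + 7/10*pi_Y + 1/20*pi_Z + 1/10*pi_W
  pi_W = 9/20*pi_X + 3/20*pi_Y + 1/10*pi_Z + 9/20*pi_W
with normalization: pi_X + pi_Y + pi_Z + pi_W = 1.

Using the first 3 balance equations plus normalization, the linear system A*pi = b is:
  [-4/5, 1/10, 3/4, 1/4] . pi = 0
  [3/20, -19/20, 1/10, 1/5] . pi = 0
  [1/5, 7/10, -19/20, 1/10] . pi = 0
  [1, 1, 1, 1] . pi = 1

Solving yields:
  pi_X = 3235/10232
  pi_Y = 1455/10232
  pi_Z = 1057/5116
  pi_W = 857/2558

Verification (pi * P):
  3235/10232*1/5 + 1455/10232*1/10 + 1057/5116*3/4 + 857/2558*1/4 = 3235/10232 = pi_X  (ok)
  3235/10232*3/20 + 1455/10232*1/20 + 1057/5116*1/10 + 857/2558*1/5 = 1455/10232 = pi_Y  (ok)
  3235/10232*1/5 + 1455/10232*7/10 + 1057/5116*1/20 + 857/2558*1/10 = 1057/5116 = pi_Z  (ok)
  3235/10232*9/20 + 1455/10232*3/20 + 1057/5116*1/10 + 857/2558*9/20 = 857/2558 = pi_W  (ok)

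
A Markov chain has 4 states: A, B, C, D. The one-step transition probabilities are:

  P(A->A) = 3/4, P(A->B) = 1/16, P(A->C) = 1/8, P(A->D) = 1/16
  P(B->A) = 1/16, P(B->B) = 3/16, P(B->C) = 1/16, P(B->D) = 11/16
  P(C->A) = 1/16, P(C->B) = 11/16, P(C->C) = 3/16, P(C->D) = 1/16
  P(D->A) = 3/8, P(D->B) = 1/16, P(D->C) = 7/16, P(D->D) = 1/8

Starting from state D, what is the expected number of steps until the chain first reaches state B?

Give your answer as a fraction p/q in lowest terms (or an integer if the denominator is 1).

Let h_i = expected steps to first reach B from state i.
Boundary: h_B = 0.
First-step equations for the other states:
  h_A = 1 + 3/4*h_A + 1/16*h_B + 1/8*h_C + 1/16*h_D
  h_C = 1 + 1/16*h_A + 11/16*h_B + 3/16*h_C + 1/16*h_D
  h_D = 1 + 3/8*h_A + 1/16*h_B + 7/16*h_C + 1/8*h_D

Substituting h_B = 0 and rearranging gives the linear system (I - Q) h = 1:
  [1/4, -1/8, -1/16] . (h_A, h_C, h_D) = 1
  [-1/16, 13/16, -1/16] . (h_A, h_C, h_D) = 1
  [-3/8, -7/16, 7/8] . (h_A, h_C, h_D) = 1

Solving yields:
  h_A = 144/23
  h_C = 48/23
  h_D = 112/23

Starting state is D, so the expected hitting time is h_D = 112/23.

Answer: 112/23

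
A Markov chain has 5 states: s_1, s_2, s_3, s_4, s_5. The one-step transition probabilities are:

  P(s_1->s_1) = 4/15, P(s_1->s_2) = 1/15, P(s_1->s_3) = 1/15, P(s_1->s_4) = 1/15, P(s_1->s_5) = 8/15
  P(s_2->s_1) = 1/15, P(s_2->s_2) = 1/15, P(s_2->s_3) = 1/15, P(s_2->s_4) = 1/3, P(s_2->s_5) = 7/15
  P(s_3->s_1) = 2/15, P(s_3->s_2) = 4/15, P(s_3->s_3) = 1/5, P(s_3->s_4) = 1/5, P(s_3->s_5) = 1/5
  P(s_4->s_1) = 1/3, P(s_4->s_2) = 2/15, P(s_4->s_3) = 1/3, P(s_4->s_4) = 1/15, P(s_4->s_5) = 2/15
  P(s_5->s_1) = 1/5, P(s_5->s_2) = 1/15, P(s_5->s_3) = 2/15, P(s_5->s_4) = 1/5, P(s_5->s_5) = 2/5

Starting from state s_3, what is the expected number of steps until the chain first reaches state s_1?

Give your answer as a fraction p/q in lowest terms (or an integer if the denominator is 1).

Let h_i = expected steps to first reach s_1 from state i.
Boundary: h_s_1 = 0.
First-step equations for the other states:
  h_s_2 = 1 + 1/15*h_s_1 + 1/15*h_s_2 + 1/15*h_s_3 + 1/3*h_s_4 + 7/15*h_s_5
  h_s_3 = 1 + 2/15*h_s_1 + 4/15*h_s_2 + 1/5*h_s_3 + 1/5*h_s_4 + 1/5*h_s_5
  h_s_4 = 1 + 1/3*h_s_1 + 2/15*h_s_2 + 1/3*h_s_3 + 1/15*h_s_4 + 2/15*h_s_5
  h_s_5 = 1 + 1/5*h_s_1 + 1/15*h_s_2 + 2/15*h_s_3 + 1/5*h_s_4 + 2/5*h_s_5

Substituting h_s_1 = 0 and rearranging gives the linear system (I - Q) h = 1:
  [14/15, -1/15, -1/3, -7/15] . (h_s_2, h_s_3, h_s_4, h_s_5) = 1
  [-4/15, 4/5, -1/5, -1/5] . (h_s_2, h_s_3, h_s_4, h_s_5) = 1
  [-2/15, -1/3, 14/15, -2/15] . (h_s_2, h_s_3, h_s_4, h_s_5) = 1
  [-1/15, -2/15, -1/5, 3/5] . (h_s_2, h_s_3, h_s_4, h_s_5) = 1

Solving yields:
  h_s_2 = 3320/591
  h_s_3 = 3265/591
  h_s_4 = 16195/3546
  h_s_5 = 17875/3546

Starting state is s_3, so the expected hitting time is h_s_3 = 3265/591.

Answer: 3265/591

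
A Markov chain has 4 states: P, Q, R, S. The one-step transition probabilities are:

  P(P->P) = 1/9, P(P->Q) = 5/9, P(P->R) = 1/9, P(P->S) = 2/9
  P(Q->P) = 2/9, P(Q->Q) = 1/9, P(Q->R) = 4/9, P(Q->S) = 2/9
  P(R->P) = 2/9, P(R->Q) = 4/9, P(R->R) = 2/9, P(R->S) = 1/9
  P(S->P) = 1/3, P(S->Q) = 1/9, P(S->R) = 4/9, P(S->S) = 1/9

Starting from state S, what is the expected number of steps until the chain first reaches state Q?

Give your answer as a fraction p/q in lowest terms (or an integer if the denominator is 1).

Let h_i = expected steps to first reach Q from state i.
Boundary: h_Q = 0.
First-step equations for the other states:
  h_P = 1 + 1/9*h_P + 5/9*h_Q + 1/9*h_R + 2/9*h_S
  h_R = 1 + 2/9*h_P + 4/9*h_Q + 2/9*h_R + 1/9*h_S
  h_S = 1 + 1/3*h_P + 1/9*h_Q + 4/9*h_R + 1/9*h_S

Substituting h_Q = 0 and rearranging gives the linear system (I - Q) h = 1:
  [8/9, -1/9, -2/9] . (h_P, h_R, h_S) = 1
  [-2/9, 7/9, -1/9] . (h_P, h_R, h_S) = 1
  [-1/3, -4/9, 8/9] . (h_P, h_R, h_S) = 1

Solving yields:
  h_P = 249/113
  h_R = 267/113
  h_S = 354/113

Starting state is S, so the expected hitting time is h_S = 354/113.

Answer: 354/113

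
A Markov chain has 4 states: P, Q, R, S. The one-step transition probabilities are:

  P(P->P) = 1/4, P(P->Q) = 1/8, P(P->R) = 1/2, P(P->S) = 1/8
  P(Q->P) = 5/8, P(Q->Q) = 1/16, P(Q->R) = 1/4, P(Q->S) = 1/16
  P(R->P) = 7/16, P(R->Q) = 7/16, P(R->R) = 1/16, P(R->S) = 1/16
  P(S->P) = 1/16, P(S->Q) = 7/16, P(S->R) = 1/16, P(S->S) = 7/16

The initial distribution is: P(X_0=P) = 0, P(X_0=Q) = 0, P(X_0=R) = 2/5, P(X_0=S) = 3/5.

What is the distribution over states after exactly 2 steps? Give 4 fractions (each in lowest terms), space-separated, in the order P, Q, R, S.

Answer: 119/320 53/256 19/80 47/256

Derivation:
Propagating the distribution step by step (d_{t+1} = d_t * P):
d_0 = (P=0, Q=0, R=2/5, S=3/5)
  d_1[P] = 0*1/4 + 0*5/8 + 2/5*7/16 + 3/5*1/16 = 17/80
  d_1[Q] = 0*1/8 + 0*1/16 + 2/5*7/16 + 3/5*7/16 = 7/16
  d_1[R] = 0*1/2 + 0*1/4 + 2/5*1/16 + 3/5*1/16 = 1/16
  d_1[S] = 0*1/8 + 0*1/16 + 2/5*1/16 + 3/5*7/16 = 23/80
d_1 = (P=17/80, Q=7/16, R=1/16, S=23/80)
  d_2[P] = 17/80*1/4 + 7/16*5/8 + 1/16*7/16 + 23/80*1/16 = 119/320
  d_2[Q] = 17/80*1/8 + 7/16*1/16 + 1/16*7/16 + 23/80*7/16 = 53/256
  d_2[R] = 17/80*1/2 + 7/16*1/4 + 1/16*1/16 + 23/80*1/16 = 19/80
  d_2[S] = 17/80*1/8 + 7/16*1/16 + 1/16*1/16 + 23/80*7/16 = 47/256
d_2 = (P=119/320, Q=53/256, R=19/80, S=47/256)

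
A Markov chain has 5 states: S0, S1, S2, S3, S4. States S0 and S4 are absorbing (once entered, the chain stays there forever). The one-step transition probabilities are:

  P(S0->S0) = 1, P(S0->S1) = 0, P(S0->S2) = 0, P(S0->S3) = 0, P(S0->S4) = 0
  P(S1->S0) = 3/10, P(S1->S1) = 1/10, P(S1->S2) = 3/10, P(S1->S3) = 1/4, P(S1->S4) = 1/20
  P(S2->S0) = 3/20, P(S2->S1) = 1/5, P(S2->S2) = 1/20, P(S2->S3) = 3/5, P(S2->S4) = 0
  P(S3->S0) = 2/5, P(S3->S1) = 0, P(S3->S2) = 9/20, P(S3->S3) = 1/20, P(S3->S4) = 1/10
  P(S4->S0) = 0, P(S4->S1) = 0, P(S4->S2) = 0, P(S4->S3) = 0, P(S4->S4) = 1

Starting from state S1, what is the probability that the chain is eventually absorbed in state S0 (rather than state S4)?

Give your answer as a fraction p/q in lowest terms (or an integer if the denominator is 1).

Answer: 3331/3918

Derivation:
Let a_i = P(absorbed in S0 | start in state i).
Boundary conditions: a_S0 = 1, a_S4 = 0.
For each transient state i, a_i = sum_j P(i->j) * a_j:
  a_S1 = 3/10*a_S0 + 1/10*a_S1 + 3/10*a_S2 + 1/4*a_S3 + 1/20*a_S4
  a_S2 = 3/20*a_S0 + 1/5*a_S1 + 1/20*a_S2 + 3/5*a_S3 + 0*a_S4
  a_S3 = 2/5*a_S0 + 0*a_S1 + 9/20*a_S2 + 1/20*a_S3 + 1/10*a_S4

Substituting a_S0 = 1 and a_S4 = 0, rearrange to (I - Q) a = r where r[i] = P(i -> S0):
  [9/10, -3/10, -1/4] . (a_S1, a_S2, a_S3) = 3/10
  [-1/5, 19/20, -3/5] . (a_S1, a_S2, a_S3) = 3/20
  [0, -9/20, 19/20] . (a_S1, a_S2, a_S3) = 2/5

Solving yields:
  a_S1 = 3331/3918
  a_S2 = 1685/1959
  a_S3 = 541/653

Starting state is S1, so the absorption probability is a_S1 = 3331/3918.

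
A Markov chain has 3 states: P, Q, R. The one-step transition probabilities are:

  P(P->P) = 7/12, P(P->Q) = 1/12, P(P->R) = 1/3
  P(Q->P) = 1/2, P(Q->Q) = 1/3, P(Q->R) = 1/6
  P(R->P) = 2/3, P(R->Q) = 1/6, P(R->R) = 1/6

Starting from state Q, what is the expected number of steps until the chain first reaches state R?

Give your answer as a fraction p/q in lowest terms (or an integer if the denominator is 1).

Let h_i = expected steps to first reach R from state i.
Boundary: h_R = 0.
First-step equations for the other states:
  h_P = 1 + 7/12*h_P + 1/12*h_Q + 1/3*h_R
  h_Q = 1 + 1/2*h_P + 1/3*h_Q + 1/6*h_R

Substituting h_R = 0 and rearranging gives the linear system (I - Q) h = 1:
  [5/12, -1/12] . (h_P, h_Q) = 1
  [-1/2, 2/3] . (h_P, h_Q) = 1

Solving yields:
  h_P = 54/17
  h_Q = 66/17

Starting state is Q, so the expected hitting time is h_Q = 66/17.

Answer: 66/17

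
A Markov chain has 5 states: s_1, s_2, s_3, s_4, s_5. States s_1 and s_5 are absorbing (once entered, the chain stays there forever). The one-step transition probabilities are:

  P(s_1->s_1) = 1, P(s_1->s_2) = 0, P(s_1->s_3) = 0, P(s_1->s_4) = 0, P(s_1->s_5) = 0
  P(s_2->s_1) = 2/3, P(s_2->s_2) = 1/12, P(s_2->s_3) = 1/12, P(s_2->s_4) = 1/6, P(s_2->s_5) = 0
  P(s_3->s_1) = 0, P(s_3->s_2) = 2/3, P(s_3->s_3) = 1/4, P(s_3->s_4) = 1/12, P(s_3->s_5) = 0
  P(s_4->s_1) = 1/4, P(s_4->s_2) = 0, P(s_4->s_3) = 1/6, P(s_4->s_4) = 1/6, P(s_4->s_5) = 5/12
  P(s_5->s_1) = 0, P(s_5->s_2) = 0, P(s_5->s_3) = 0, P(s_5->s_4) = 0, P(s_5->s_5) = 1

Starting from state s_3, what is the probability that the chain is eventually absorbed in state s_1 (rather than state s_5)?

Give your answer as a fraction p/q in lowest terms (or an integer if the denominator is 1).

Answer: 721/856

Derivation:
Let a_i = P(absorbed in s_1 | start in state i).
Boundary conditions: a_s_1 = 1, a_s_5 = 0.
For each transient state i, a_i = sum_j P(i->j) * a_j:
  a_s_2 = 2/3*a_s_1 + 1/12*a_s_2 + 1/12*a_s_3 + 1/6*a_s_4 + 0*a_s_5
  a_s_3 = 0*a_s_1 + 2/3*a_s_2 + 1/4*a_s_3 + 1/12*a_s_4 + 0*a_s_5
  a_s_4 = 1/4*a_s_1 + 0*a_s_2 + 1/6*a_s_3 + 1/6*a_s_4 + 5/12*a_s_5

Substituting a_s_1 = 1 and a_s_5 = 0, rearrange to (I - Q) a = r where r[i] = P(i -> s_1):
  [11/12, -1/12, -1/6] . (a_s_2, a_s_3, a_s_4) = 2/3
  [-2/3, 3/4, -1/12] . (a_s_2, a_s_3, a_s_4) = 0
  [0, -1/6, 5/6] . (a_s_2, a_s_3, a_s_4) = 1/4

Solving yields:
  a_s_2 = 761/856
  a_s_3 = 721/856
  a_s_4 = 401/856

Starting state is s_3, so the absorption probability is a_s_3 = 721/856.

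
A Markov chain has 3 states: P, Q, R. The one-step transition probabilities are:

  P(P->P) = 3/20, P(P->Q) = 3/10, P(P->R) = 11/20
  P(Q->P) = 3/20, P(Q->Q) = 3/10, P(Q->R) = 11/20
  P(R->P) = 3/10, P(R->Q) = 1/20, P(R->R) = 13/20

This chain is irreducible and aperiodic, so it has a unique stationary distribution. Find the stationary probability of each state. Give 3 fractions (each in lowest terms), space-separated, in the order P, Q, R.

Answer: 29/120 53/360 11/18

Derivation:
The stationary distribution satisfies pi = pi * P, i.e.:
  pi_P = 3/20*pi_P + 3/20*pi_Q + 3/10*pi_R
  pi_Q = 3/10*pi_P + 3/10*pi_Q + 1/20*pi_R
  pi_R = 11/20*pi_P + 11/20*pi_Q + 13/20*pi_R
with normalization: pi_P + pi_Q + pi_R = 1.

Using the first 2 balance equations plus normalization, the linear system A*pi = b is:
  [-17/20, 3/20, 3/10] . pi = 0
  [3/10, -7/10, 1/20] . pi = 0
  [1, 1, 1] . pi = 1

Solving yields:
  pi_P = 29/120
  pi_Q = 53/360
  pi_R = 11/18

Verification (pi * P):
  29/120*3/20 + 53/360*3/20 + 11/18*3/10 = 29/120 = pi_P  (ok)
  29/120*3/10 + 53/360*3/10 + 11/18*1/20 = 53/360 = pi_Q  (ok)
  29/120*11/20 + 53/360*11/20 + 11/18*13/20 = 11/18 = pi_R  (ok)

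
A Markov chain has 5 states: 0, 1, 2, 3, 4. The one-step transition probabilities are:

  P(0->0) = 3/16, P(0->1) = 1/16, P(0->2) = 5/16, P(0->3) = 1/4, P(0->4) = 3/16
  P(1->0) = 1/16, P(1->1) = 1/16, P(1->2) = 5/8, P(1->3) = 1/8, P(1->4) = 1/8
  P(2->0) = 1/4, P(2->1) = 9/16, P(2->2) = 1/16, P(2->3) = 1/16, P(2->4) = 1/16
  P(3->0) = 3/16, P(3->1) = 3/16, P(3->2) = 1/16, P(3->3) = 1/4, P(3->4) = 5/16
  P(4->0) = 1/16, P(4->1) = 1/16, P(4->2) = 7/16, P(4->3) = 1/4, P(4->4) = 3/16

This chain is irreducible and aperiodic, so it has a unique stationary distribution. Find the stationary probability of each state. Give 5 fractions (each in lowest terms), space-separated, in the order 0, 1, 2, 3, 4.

The stationary distribution satisfies pi = pi * P, i.e.:
  pi_0 = 3/16*pi_0 + 1/16*pi_1 + 1/4*pi_2 + 3/16*pi_3 + 1/16*pi_4
  pi_1 = 1/16*pi_0 + 1/16*pi_1 + 9/16*pi_2 + 3/16*pi_3 + 1/16*pi_4
  pi_2 = 5/16*pi_0 + 5/8*pi_1 + 1/16*pi_2 + 1/16*pi_3 + 7/16*pi_4
  pi_3 = 1/4*pi_0 + 1/8*pi_1 + 1/16*pi_2 + 1/4*pi_3 + 1/4*pi_4
  pi_4 = 3/16*pi_0 + 1/8*pi_1 + 1/16*pi_2 + 5/16*pi_3 + 3/16*pi_4
with normalization: pi_0 + pi_1 + pi_2 + pi_3 + pi_4 = 1.

Using the first 4 balance equations plus normalization, the linear system A*pi = b is:
  [-13/16, 1/16, 1/4, 3/16, 1/16] . pi = 0
  [1/16, -15/16, 9/16, 3/16, 1/16] . pi = 0
  [5/16, 5/8, -15/16, 1/16, 7/16] . pi = 0
  [1/4, 1/8, 1/16, -3/4, 1/4] . pi = 0
  [1, 1, 1, 1, 1] . pi = 1

Solving yields:
  pi_0 = 2788/17721
  pi_1 = 4042/17721
  pi_2 = 5128/17721
  pi_3 = 5927/35442
  pi_4 = 509/3222

Verification (pi * P):
  2788/17721*3/16 + 4042/17721*1/16 + 5128/17721*1/4 + 5927/35442*3/16 + 509/3222*1/16 = 2788/17721 = pi_0  (ok)
  2788/17721*1/16 + 4042/17721*1/16 + 5128/17721*9/16 + 5927/35442*3/16 + 509/3222*1/16 = 4042/17721 = pi_1  (ok)
  2788/17721*5/16 + 4042/17721*5/8 + 5128/17721*1/16 + 5927/35442*1/16 + 509/3222*7/16 = 5128/17721 = pi_2  (ok)
  2788/17721*1/4 + 4042/17721*1/8 + 5128/17721*1/16 + 5927/35442*1/4 + 509/3222*1/4 = 5927/35442 = pi_3  (ok)
  2788/17721*3/16 + 4042/17721*1/8 + 5128/17721*1/16 + 5927/35442*5/16 + 509/3222*3/16 = 509/3222 = pi_4  (ok)

Answer: 2788/17721 4042/17721 5128/17721 5927/35442 509/3222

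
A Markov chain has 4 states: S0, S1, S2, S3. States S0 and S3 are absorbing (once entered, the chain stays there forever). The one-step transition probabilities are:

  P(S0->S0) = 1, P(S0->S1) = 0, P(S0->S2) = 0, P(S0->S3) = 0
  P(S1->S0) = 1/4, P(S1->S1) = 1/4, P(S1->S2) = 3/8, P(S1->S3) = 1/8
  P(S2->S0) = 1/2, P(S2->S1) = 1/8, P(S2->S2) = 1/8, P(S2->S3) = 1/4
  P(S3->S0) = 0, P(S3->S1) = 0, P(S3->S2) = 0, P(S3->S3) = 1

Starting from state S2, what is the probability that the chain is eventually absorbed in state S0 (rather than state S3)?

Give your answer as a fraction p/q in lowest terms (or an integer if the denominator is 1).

Answer: 2/3

Derivation:
Let a_i = P(absorbed in S0 | start in state i).
Boundary conditions: a_S0 = 1, a_S3 = 0.
For each transient state i, a_i = sum_j P(i->j) * a_j:
  a_S1 = 1/4*a_S0 + 1/4*a_S1 + 3/8*a_S2 + 1/8*a_S3
  a_S2 = 1/2*a_S0 + 1/8*a_S1 + 1/8*a_S2 + 1/4*a_S3

Substituting a_S0 = 1 and a_S3 = 0, rearrange to (I - Q) a = r where r[i] = P(i -> S0):
  [3/4, -3/8] . (a_S1, a_S2) = 1/4
  [-1/8, 7/8] . (a_S1, a_S2) = 1/2

Solving yields:
  a_S1 = 2/3
  a_S2 = 2/3

Starting state is S2, so the absorption probability is a_S2 = 2/3.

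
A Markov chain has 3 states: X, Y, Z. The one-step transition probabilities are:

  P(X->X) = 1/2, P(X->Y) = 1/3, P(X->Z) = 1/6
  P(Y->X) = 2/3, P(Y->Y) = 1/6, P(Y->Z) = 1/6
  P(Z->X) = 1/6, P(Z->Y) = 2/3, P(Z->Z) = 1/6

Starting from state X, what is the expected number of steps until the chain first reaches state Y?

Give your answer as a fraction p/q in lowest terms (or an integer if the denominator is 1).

Let h_i = expected steps to first reach Y from state i.
Boundary: h_Y = 0.
First-step equations for the other states:
  h_X = 1 + 1/2*h_X + 1/3*h_Y + 1/6*h_Z
  h_Z = 1 + 1/6*h_X + 2/3*h_Y + 1/6*h_Z

Substituting h_Y = 0 and rearranging gives the linear system (I - Q) h = 1:
  [1/2, -1/6] . (h_X, h_Z) = 1
  [-1/6, 5/6] . (h_X, h_Z) = 1

Solving yields:
  h_X = 18/7
  h_Z = 12/7

Starting state is X, so the expected hitting time is h_X = 18/7.

Answer: 18/7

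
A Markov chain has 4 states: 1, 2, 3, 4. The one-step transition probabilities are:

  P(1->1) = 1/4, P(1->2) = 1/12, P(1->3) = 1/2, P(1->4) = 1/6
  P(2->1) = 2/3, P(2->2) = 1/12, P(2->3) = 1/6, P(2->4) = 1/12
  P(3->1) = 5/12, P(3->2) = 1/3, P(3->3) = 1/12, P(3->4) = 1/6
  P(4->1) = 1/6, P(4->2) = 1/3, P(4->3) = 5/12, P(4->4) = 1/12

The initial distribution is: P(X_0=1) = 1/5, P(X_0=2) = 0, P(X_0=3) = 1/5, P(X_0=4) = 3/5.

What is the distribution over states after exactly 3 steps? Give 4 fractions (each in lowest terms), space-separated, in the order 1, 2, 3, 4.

Answer: 3149/8640 511/2880 2761/8640 133/960

Derivation:
Propagating the distribution step by step (d_{t+1} = d_t * P):
d_0 = (1=1/5, 2=0, 3=1/5, 4=3/5)
  d_1[1] = 1/5*1/4 + 0*2/3 + 1/5*5/12 + 3/5*1/6 = 7/30
  d_1[2] = 1/5*1/12 + 0*1/12 + 1/5*1/3 + 3/5*1/3 = 17/60
  d_1[3] = 1/5*1/2 + 0*1/6 + 1/5*1/12 + 3/5*5/12 = 11/30
  d_1[4] = 1/5*1/6 + 0*1/12 + 1/5*1/6 + 3/5*1/12 = 7/60
d_1 = (1=7/30, 2=17/60, 3=11/30, 4=7/60)
  d_2[1] = 7/30*1/4 + 17/60*2/3 + 11/30*5/12 + 7/60*1/6 = 151/360
  d_2[2] = 7/30*1/12 + 17/60*1/12 + 11/30*1/3 + 7/60*1/3 = 49/240
  d_2[3] = 7/30*1/2 + 17/60*1/6 + 11/30*1/12 + 7/60*5/12 = 35/144
  d_2[4] = 7/30*1/6 + 17/60*1/12 + 11/30*1/6 + 7/60*1/12 = 2/15
d_2 = (1=151/360, 2=49/240, 3=35/144, 4=2/15)
  d_3[1] = 151/360*1/4 + 49/240*2/3 + 35/144*5/12 + 2/15*1/6 = 3149/8640
  d_3[2] = 151/360*1/12 + 49/240*1/12 + 35/144*1/3 + 2/15*1/3 = 511/2880
  d_3[3] = 151/360*1/2 + 49/240*1/6 + 35/144*1/12 + 2/15*5/12 = 2761/8640
  d_3[4] = 151/360*1/6 + 49/240*1/12 + 35/144*1/6 + 2/15*1/12 = 133/960
d_3 = (1=3149/8640, 2=511/2880, 3=2761/8640, 4=133/960)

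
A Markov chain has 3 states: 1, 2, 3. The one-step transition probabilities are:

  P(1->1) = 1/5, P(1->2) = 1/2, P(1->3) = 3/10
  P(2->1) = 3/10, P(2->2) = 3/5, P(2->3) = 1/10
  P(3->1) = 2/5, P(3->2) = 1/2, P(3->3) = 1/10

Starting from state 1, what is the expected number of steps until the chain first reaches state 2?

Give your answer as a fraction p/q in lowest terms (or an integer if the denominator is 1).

Answer: 2

Derivation:
Let h_i = expected steps to first reach 2 from state i.
Boundary: h_2 = 0.
First-step equations for the other states:
  h_1 = 1 + 1/5*h_1 + 1/2*h_2 + 3/10*h_3
  h_3 = 1 + 2/5*h_1 + 1/2*h_2 + 1/10*h_3

Substituting h_2 = 0 and rearranging gives the linear system (I - Q) h = 1:
  [4/5, -3/10] . (h_1, h_3) = 1
  [-2/5, 9/10] . (h_1, h_3) = 1

Solving yields:
  h_1 = 2
  h_3 = 2

Starting state is 1, so the expected hitting time is h_1 = 2.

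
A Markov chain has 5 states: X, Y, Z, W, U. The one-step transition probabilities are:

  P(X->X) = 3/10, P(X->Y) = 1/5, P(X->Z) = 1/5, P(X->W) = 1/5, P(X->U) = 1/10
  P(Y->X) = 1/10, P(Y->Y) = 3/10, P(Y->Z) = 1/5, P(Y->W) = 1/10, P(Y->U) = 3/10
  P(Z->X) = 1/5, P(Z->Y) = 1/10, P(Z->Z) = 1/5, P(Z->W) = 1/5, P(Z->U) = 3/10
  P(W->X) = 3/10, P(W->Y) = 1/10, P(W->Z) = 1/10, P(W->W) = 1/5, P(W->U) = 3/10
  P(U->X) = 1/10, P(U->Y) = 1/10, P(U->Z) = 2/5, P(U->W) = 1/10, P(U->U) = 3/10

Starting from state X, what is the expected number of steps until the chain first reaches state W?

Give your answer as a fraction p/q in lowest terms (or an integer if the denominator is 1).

Answer: 1180/189

Derivation:
Let h_i = expected steps to first reach W from state i.
Boundary: h_W = 0.
First-step equations for the other states:
  h_X = 1 + 3/10*h_X + 1/5*h_Y + 1/5*h_Z + 1/5*h_W + 1/10*h_U
  h_Y = 1 + 1/10*h_X + 3/10*h_Y + 1/5*h_Z + 1/10*h_W + 3/10*h_U
  h_Z = 1 + 1/5*h_X + 1/10*h_Y + 1/5*h_Z + 1/5*h_W + 3/10*h_U
  h_U = 1 + 1/10*h_X + 1/10*h_Y + 2/5*h_Z + 1/10*h_W + 3/10*h_U

Substituting h_W = 0 and rearranging gives the linear system (I - Q) h = 1:
  [7/10, -1/5, -1/5, -1/10] . (h_X, h_Y, h_Z, h_U) = 1
  [-1/10, 7/10, -1/5, -3/10] . (h_X, h_Y, h_Z, h_U) = 1
  [-1/5, -1/10, 4/5, -3/10] . (h_X, h_Y, h_Z, h_U) = 1
  [-1/10, -1/10, -2/5, 7/10] . (h_X, h_Y, h_Z, h_U) = 1

Solving yields:
  h_X = 1180/189
  h_Y = 1340/189
  h_Z = 170/27
  h_U = 1310/189

Starting state is X, so the expected hitting time is h_X = 1180/189.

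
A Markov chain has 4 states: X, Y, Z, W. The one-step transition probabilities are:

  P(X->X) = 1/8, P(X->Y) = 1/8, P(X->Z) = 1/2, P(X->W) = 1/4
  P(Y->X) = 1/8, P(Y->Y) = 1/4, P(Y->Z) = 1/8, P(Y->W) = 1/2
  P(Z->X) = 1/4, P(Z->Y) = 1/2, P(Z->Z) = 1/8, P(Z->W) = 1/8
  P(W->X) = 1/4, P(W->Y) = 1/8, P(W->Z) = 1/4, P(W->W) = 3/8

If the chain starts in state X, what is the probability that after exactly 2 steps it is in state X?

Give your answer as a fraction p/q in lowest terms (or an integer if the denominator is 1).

Answer: 7/32

Derivation:
Computing P^2 by repeated multiplication:
P^1 =
  X: [1/8, 1/8, 1/2, 1/4]
  Y: [1/8, 1/4, 1/8, 1/2]
  Z: [1/4, 1/2, 1/8, 1/8]
  W: [1/4, 1/8, 1/4, 3/8]
P^2 =
  X: [7/32, 21/64, 13/64, 1/4]
  Y: [13/64, 13/64, 15/64, 23/64]
  Z: [5/32, 15/64, 15/64, 3/8]
  W: [13/64, 15/64, 17/64, 19/64]

(P^2)[X -> X] = 7/32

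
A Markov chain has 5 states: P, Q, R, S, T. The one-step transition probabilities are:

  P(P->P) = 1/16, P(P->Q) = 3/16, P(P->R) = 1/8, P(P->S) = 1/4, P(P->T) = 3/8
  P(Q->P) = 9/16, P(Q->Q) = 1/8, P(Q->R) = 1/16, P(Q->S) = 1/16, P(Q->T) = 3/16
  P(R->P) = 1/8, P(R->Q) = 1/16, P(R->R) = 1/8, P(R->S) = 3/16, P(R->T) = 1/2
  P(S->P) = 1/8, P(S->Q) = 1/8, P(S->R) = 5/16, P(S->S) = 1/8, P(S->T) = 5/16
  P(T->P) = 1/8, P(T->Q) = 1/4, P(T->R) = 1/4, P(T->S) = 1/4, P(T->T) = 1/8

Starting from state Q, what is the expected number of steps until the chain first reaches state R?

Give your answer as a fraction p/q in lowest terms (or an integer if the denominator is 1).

Let h_i = expected steps to first reach R from state i.
Boundary: h_R = 0.
First-step equations for the other states:
  h_P = 1 + 1/16*h_P + 3/16*h_Q + 1/8*h_R + 1/4*h_S + 3/8*h_T
  h_Q = 1 + 9/16*h_P + 1/8*h_Q + 1/16*h_R + 1/16*h_S + 3/16*h_T
  h_S = 1 + 1/8*h_P + 1/8*h_Q + 5/16*h_R + 1/8*h_S + 5/16*h_T
  h_T = 1 + 1/8*h_P + 1/4*h_Q + 1/4*h_R + 1/4*h_S + 1/8*h_T

Substituting h_R = 0 and rearranging gives the linear system (I - Q) h = 1:
  [15/16, -3/16, -1/4, -3/8] . (h_P, h_Q, h_S, h_T) = 1
  [-9/16, 7/8, -1/16, -3/16] . (h_P, h_Q, h_S, h_T) = 1
  [-1/8, -1/8, 7/8, -5/16] . (h_P, h_Q, h_S, h_T) = 1
  [-1/8, -1/4, -1/4, 7/8] . (h_P, h_Q, h_S, h_T) = 1

Solving yields:
  h_P = 48888/8929
  h_Q = 54024/8929
  h_S = 40712/8929
  h_T = 44256/8929

Starting state is Q, so the expected hitting time is h_Q = 54024/8929.

Answer: 54024/8929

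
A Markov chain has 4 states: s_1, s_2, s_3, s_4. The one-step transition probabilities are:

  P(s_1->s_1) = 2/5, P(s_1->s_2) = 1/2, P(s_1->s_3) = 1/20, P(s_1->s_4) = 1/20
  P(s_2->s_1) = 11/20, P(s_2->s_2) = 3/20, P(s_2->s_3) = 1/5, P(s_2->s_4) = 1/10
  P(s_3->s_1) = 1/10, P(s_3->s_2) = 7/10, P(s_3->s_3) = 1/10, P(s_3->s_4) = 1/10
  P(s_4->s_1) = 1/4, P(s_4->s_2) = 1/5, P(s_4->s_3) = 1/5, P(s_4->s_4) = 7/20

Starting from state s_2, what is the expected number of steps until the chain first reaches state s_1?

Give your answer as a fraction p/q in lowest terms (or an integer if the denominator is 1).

Let h_i = expected steps to first reach s_1 from state i.
Boundary: h_s_1 = 0.
First-step equations for the other states:
  h_s_2 = 1 + 11/20*h_s_1 + 3/20*h_s_2 + 1/5*h_s_3 + 1/10*h_s_4
  h_s_3 = 1 + 1/10*h_s_1 + 7/10*h_s_2 + 1/10*h_s_3 + 1/10*h_s_4
  h_s_4 = 1 + 1/4*h_s_1 + 1/5*h_s_2 + 1/5*h_s_3 + 7/20*h_s_4

Substituting h_s_1 = 0 and rearranging gives the linear system (I - Q) h = 1:
  [17/20, -1/5, -1/10] . (h_s_2, h_s_3, h_s_4) = 1
  [-7/10, 9/10, -1/10] . (h_s_2, h_s_3, h_s_4) = 1
  [-1/5, -1/5, 13/20] . (h_s_2, h_s_3, h_s_4) = 1

Solving yields:
  h_s_2 = 1100/471
  h_s_3 = 1550/471
  h_s_4 = 1540/471

Starting state is s_2, so the expected hitting time is h_s_2 = 1100/471.

Answer: 1100/471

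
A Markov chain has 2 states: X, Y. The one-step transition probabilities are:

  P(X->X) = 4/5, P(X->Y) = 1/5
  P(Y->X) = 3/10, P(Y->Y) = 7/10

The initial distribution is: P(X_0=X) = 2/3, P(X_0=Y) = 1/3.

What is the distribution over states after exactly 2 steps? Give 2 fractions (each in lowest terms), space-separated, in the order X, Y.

Answer: 37/60 23/60

Derivation:
Propagating the distribution step by step (d_{t+1} = d_t * P):
d_0 = (X=2/3, Y=1/3)
  d_1[X] = 2/3*4/5 + 1/3*3/10 = 19/30
  d_1[Y] = 2/3*1/5 + 1/3*7/10 = 11/30
d_1 = (X=19/30, Y=11/30)
  d_2[X] = 19/30*4/5 + 11/30*3/10 = 37/60
  d_2[Y] = 19/30*1/5 + 11/30*7/10 = 23/60
d_2 = (X=37/60, Y=23/60)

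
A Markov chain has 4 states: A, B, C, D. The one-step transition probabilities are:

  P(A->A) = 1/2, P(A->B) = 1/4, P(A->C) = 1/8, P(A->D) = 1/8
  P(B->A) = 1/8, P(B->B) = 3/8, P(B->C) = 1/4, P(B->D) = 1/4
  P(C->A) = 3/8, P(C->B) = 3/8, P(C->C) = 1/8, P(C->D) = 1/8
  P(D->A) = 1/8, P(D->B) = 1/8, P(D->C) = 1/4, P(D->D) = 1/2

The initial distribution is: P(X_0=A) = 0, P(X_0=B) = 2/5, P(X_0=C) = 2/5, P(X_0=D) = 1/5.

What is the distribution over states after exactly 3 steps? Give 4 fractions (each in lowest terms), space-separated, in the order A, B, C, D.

Answer: 139/512 711/2560 247/1280 33/128

Derivation:
Propagating the distribution step by step (d_{t+1} = d_t * P):
d_0 = (A=0, B=2/5, C=2/5, D=1/5)
  d_1[A] = 0*1/2 + 2/5*1/8 + 2/5*3/8 + 1/5*1/8 = 9/40
  d_1[B] = 0*1/4 + 2/5*3/8 + 2/5*3/8 + 1/5*1/8 = 13/40
  d_1[C] = 0*1/8 + 2/5*1/4 + 2/5*1/8 + 1/5*1/4 = 1/5
  d_1[D] = 0*1/8 + 2/5*1/4 + 2/5*1/8 + 1/5*1/2 = 1/4
d_1 = (A=9/40, B=13/40, C=1/5, D=1/4)
  d_2[A] = 9/40*1/2 + 13/40*1/8 + 1/5*3/8 + 1/4*1/8 = 83/320
  d_2[B] = 9/40*1/4 + 13/40*3/8 + 1/5*3/8 + 1/4*1/8 = 91/320
  d_2[C] = 9/40*1/8 + 13/40*1/4 + 1/5*1/8 + 1/4*1/4 = 63/320
  d_2[D] = 9/40*1/8 + 13/40*1/4 + 1/5*1/8 + 1/4*1/2 = 83/320
d_2 = (A=83/320, B=91/320, C=63/320, D=83/320)
  d_3[A] = 83/320*1/2 + 91/320*1/8 + 63/320*3/8 + 83/320*1/8 = 139/512
  d_3[B] = 83/320*1/4 + 91/320*3/8 + 63/320*3/8 + 83/320*1/8 = 711/2560
  d_3[C] = 83/320*1/8 + 91/320*1/4 + 63/320*1/8 + 83/320*1/4 = 247/1280
  d_3[D] = 83/320*1/8 + 91/320*1/4 + 63/320*1/8 + 83/320*1/2 = 33/128
d_3 = (A=139/512, B=711/2560, C=247/1280, D=33/128)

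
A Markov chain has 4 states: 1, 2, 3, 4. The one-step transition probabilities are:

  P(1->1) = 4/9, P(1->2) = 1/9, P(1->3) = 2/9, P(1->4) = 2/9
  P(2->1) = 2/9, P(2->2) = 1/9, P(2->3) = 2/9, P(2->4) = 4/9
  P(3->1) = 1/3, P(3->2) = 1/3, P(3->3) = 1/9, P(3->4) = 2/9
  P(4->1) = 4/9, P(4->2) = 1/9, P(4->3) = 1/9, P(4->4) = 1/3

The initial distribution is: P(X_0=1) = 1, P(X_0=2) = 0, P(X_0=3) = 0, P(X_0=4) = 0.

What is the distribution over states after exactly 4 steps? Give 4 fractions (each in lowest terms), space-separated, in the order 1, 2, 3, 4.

Propagating the distribution step by step (d_{t+1} = d_t * P):
d_0 = (1=1, 2=0, 3=0, 4=0)
  d_1[1] = 1*4/9 + 0*2/9 + 0*1/3 + 0*4/9 = 4/9
  d_1[2] = 1*1/9 + 0*1/9 + 0*1/3 + 0*1/9 = 1/9
  d_1[3] = 1*2/9 + 0*2/9 + 0*1/9 + 0*1/9 = 2/9
  d_1[4] = 1*2/9 + 0*4/9 + 0*2/9 + 0*1/3 = 2/9
d_1 = (1=4/9, 2=1/9, 3=2/9, 4=2/9)
  d_2[1] = 4/9*4/9 + 1/9*2/9 + 2/9*1/3 + 2/9*4/9 = 32/81
  d_2[2] = 4/9*1/9 + 1/9*1/9 + 2/9*1/3 + 2/9*1/9 = 13/81
  d_2[3] = 4/9*2/9 + 1/9*2/9 + 2/9*1/9 + 2/9*1/9 = 14/81
  d_2[4] = 4/9*2/9 + 1/9*4/9 + 2/9*2/9 + 2/9*1/3 = 22/81
d_2 = (1=32/81, 2=13/81, 3=14/81, 4=22/81)
  d_3[1] = 32/81*4/9 + 13/81*2/9 + 14/81*1/3 + 22/81*4/9 = 284/729
  d_3[2] = 32/81*1/9 + 13/81*1/9 + 14/81*1/3 + 22/81*1/9 = 109/729
  d_3[3] = 32/81*2/9 + 13/81*2/9 + 14/81*1/9 + 22/81*1/9 = 14/81
  d_3[4] = 32/81*2/9 + 13/81*4/9 + 14/81*2/9 + 22/81*1/3 = 70/243
d_3 = (1=284/729, 2=109/729, 3=14/81, 4=70/243)
  d_4[1] = 284/729*4/9 + 109/729*2/9 + 14/81*1/3 + 70/243*4/9 = 2572/6561
  d_4[2] = 284/729*1/9 + 109/729*1/9 + 14/81*1/3 + 70/243*1/9 = 109/729
  d_4[3] = 284/729*2/9 + 109/729*2/9 + 14/81*1/9 + 70/243*1/9 = 374/2187
  d_4[4] = 284/729*2/9 + 109/729*4/9 + 14/81*2/9 + 70/243*1/3 = 1886/6561
d_4 = (1=2572/6561, 2=109/729, 3=374/2187, 4=1886/6561)

Answer: 2572/6561 109/729 374/2187 1886/6561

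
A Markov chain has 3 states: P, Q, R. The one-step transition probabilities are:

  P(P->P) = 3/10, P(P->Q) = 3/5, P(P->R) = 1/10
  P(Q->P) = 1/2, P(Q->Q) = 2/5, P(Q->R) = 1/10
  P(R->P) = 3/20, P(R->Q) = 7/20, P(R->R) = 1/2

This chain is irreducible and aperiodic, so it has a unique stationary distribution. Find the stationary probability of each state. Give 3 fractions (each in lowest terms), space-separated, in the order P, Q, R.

The stationary distribution satisfies pi = pi * P, i.e.:
  pi_P = 3/10*pi_P + 1/2*pi_Q + 3/20*pi_R
  pi_Q = 3/5*pi_P + 2/5*pi_Q + 7/20*pi_R
  pi_R = 1/10*pi_P + 1/10*pi_Q + 1/2*pi_R
with normalization: pi_P + pi_Q + pi_R = 1.

Using the first 2 balance equations plus normalization, the linear system A*pi = b is:
  [-7/10, 1/2, 3/20] . pi = 0
  [3/5, -3/5, 7/20] . pi = 0
  [1, 1, 1] . pi = 1

Solving yields:
  pi_P = 53/144
  pi_Q = 67/144
  pi_R = 1/6

Verification (pi * P):
  53/144*3/10 + 67/144*1/2 + 1/6*3/20 = 53/144 = pi_P  (ok)
  53/144*3/5 + 67/144*2/5 + 1/6*7/20 = 67/144 = pi_Q  (ok)
  53/144*1/10 + 67/144*1/10 + 1/6*1/2 = 1/6 = pi_R  (ok)

Answer: 53/144 67/144 1/6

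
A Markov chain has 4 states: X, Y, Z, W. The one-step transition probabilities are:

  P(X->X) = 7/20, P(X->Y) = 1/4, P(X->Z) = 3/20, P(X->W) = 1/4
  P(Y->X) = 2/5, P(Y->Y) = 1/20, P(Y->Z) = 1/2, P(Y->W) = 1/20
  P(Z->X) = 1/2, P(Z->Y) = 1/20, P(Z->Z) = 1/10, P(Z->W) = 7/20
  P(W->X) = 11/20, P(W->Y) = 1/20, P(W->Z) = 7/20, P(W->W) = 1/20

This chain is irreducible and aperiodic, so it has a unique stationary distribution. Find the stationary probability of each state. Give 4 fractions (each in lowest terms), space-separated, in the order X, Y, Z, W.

Answer: 19/44 3/22 5/22 9/44

Derivation:
The stationary distribution satisfies pi = pi * P, i.e.:
  pi_X = 7/20*pi_X + 2/5*pi_Y + 1/2*pi_Z + 11/20*pi_W
  pi_Y = 1/4*pi_X + 1/20*pi_Y + 1/20*pi_Z + 1/20*pi_W
  pi_Z = 3/20*pi_X + 1/2*pi_Y + 1/10*pi_Z + 7/20*pi_W
  pi_W = 1/4*pi_X + 1/20*pi_Y + 7/20*pi_Z + 1/20*pi_W
with normalization: pi_X + pi_Y + pi_Z + pi_W = 1.

Using the first 3 balance equations plus normalization, the linear system A*pi = b is:
  [-13/20, 2/5, 1/2, 11/20] . pi = 0
  [1/4, -19/20, 1/20, 1/20] . pi = 0
  [3/20, 1/2, -9/10, 7/20] . pi = 0
  [1, 1, 1, 1] . pi = 1

Solving yields:
  pi_X = 19/44
  pi_Y = 3/22
  pi_Z = 5/22
  pi_W = 9/44

Verification (pi * P):
  19/44*7/20 + 3/22*2/5 + 5/22*1/2 + 9/44*11/20 = 19/44 = pi_X  (ok)
  19/44*1/4 + 3/22*1/20 + 5/22*1/20 + 9/44*1/20 = 3/22 = pi_Y  (ok)
  19/44*3/20 + 3/22*1/2 + 5/22*1/10 + 9/44*7/20 = 5/22 = pi_Z  (ok)
  19/44*1/4 + 3/22*1/20 + 5/22*7/20 + 9/44*1/20 = 9/44 = pi_W  (ok)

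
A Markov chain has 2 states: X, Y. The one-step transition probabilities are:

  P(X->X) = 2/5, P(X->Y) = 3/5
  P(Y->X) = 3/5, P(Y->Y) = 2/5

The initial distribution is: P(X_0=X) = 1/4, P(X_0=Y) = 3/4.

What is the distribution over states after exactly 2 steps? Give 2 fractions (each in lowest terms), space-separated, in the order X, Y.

Answer: 49/100 51/100

Derivation:
Propagating the distribution step by step (d_{t+1} = d_t * P):
d_0 = (X=1/4, Y=3/4)
  d_1[X] = 1/4*2/5 + 3/4*3/5 = 11/20
  d_1[Y] = 1/4*3/5 + 3/4*2/5 = 9/20
d_1 = (X=11/20, Y=9/20)
  d_2[X] = 11/20*2/5 + 9/20*3/5 = 49/100
  d_2[Y] = 11/20*3/5 + 9/20*2/5 = 51/100
d_2 = (X=49/100, Y=51/100)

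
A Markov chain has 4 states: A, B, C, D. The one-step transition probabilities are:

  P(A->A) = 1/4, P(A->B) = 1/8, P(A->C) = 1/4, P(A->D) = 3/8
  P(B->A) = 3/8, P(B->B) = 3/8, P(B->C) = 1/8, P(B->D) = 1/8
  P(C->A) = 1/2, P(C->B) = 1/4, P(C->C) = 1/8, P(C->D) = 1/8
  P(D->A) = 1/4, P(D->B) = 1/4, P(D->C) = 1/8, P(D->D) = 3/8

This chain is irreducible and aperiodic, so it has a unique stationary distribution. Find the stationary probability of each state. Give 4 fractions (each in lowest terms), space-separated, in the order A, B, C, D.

The stationary distribution satisfies pi = pi * P, i.e.:
  pi_A = 1/4*pi_A + 3/8*pi_B + 1/2*pi_C + 1/4*pi_D
  pi_B = 1/8*pi_A + 3/8*pi_B + 1/4*pi_C + 1/4*pi_D
  pi_C = 1/4*pi_A + 1/8*pi_B + 1/8*pi_C + 1/8*pi_D
  pi_D = 3/8*pi_A + 1/8*pi_B + 1/8*pi_C + 3/8*pi_D
with normalization: pi_A + pi_B + pi_C + pi_D = 1.

Using the first 3 balance equations plus normalization, the linear system A*pi = b is:
  [-3/4, 3/8, 1/2, 1/4] . pi = 0
  [1/8, -5/8, 1/4, 1/4] . pi = 0
  [1/4, 1/8, -7/8, 1/8] . pi = 0
  [1, 1, 1, 1] . pi = 1

Solving yields:
  pi_A = 71/221
  pi_B = 53/221
  pi_C = 73/442
  pi_D = 121/442

Verification (pi * P):
  71/221*1/4 + 53/221*3/8 + 73/442*1/2 + 121/442*1/4 = 71/221 = pi_A  (ok)
  71/221*1/8 + 53/221*3/8 + 73/442*1/4 + 121/442*1/4 = 53/221 = pi_B  (ok)
  71/221*1/4 + 53/221*1/8 + 73/442*1/8 + 121/442*1/8 = 73/442 = pi_C  (ok)
  71/221*3/8 + 53/221*1/8 + 73/442*1/8 + 121/442*3/8 = 121/442 = pi_D  (ok)

Answer: 71/221 53/221 73/442 121/442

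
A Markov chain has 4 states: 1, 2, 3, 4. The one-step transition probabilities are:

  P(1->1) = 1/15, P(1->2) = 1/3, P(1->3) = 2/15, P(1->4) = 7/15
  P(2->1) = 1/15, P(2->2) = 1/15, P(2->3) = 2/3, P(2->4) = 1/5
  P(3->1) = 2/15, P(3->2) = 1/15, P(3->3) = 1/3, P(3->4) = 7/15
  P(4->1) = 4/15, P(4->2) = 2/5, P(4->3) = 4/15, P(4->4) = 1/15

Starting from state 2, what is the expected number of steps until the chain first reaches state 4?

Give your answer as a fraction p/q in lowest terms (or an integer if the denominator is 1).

Answer: 1155/403

Derivation:
Let h_i = expected steps to first reach 4 from state i.
Boundary: h_4 = 0.
First-step equations for the other states:
  h_1 = 1 + 1/15*h_1 + 1/3*h_2 + 2/15*h_3 + 7/15*h_4
  h_2 = 1 + 1/15*h_1 + 1/15*h_2 + 2/3*h_3 + 1/5*h_4
  h_3 = 1 + 2/15*h_1 + 1/15*h_2 + 1/3*h_3 + 7/15*h_4

Substituting h_4 = 0 and rearranging gives the linear system (I - Q) h = 1:
  [14/15, -1/3, -2/15] . (h_1, h_2, h_3) = 1
  [-1/15, 14/15, -2/3] . (h_1, h_2, h_3) = 1
  [-2/15, -1/15, 2/3] . (h_1, h_2, h_3) = 1

Solving yields:
  h_1 = 75/31
  h_2 = 1155/403
  h_3 = 915/403

Starting state is 2, so the expected hitting time is h_2 = 1155/403.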